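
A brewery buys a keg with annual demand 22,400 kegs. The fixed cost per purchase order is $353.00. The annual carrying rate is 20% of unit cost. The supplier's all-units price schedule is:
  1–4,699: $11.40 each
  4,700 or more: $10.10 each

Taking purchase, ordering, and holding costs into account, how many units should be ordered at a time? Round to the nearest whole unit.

Holding cost per unit per year at price C is H = 0.20·C.
Candidates are each tier's EOQ (if it falls in that tier) and each price-break quantity.
EOQ at $11.40 = 2633.7 (feasible in tier 1): TC = 22,400×$11.40 + (22,400/2633.7)×353 + (2633.7/2)×0.20×$11.40 = $261,364.73.
EOQ at $10.10 = 2798.0 < 4700, so use break Q=4700: TC = 22,400×$10.10 + (22,400/4700.0)×353 + (4700.0/2)×0.20×$10.10 = $232,669.38.
Lowest total cost is $232,669.38 at Q = 4700.0.

Q* ≈ 4,700 kegs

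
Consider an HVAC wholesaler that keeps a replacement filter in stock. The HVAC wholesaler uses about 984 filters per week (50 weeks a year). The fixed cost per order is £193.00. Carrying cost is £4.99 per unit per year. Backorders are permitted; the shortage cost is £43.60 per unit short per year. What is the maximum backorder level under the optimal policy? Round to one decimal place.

S* ≈ 211.5 filters

Annual demand D = 984 × 50 = 49,200.
With planned backorders, Q* = √(2DS/H) · √((H+B)/B).
√(2DS/H) = √(2 × 49,200 × 193 / 4.99) = 1950.859.
√((H+B)/B) = √((4.99+43.6)/43.6) = 1.0557.
Q* ≈ 2059.473.
S* = Q* · H/(H+B) = 2059.473 × 4.99/48.59 ≈ 211.500.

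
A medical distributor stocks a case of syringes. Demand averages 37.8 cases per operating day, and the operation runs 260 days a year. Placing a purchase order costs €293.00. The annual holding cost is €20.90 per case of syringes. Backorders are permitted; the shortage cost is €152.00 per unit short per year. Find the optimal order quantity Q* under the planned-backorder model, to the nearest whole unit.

Annual demand D = 37.8 × 260 = 9,828.
With planned backorders, Q* = √(2DS/H) · √((H+B)/B).
√(2DS/H) = √(2 × 9,828 × 293 / 20.9) = 524.938.
√((H+B)/B) = √((20.9+152)/152) = 1.0665.
Q* ≈ 559.866.

Q* ≈ 560 cases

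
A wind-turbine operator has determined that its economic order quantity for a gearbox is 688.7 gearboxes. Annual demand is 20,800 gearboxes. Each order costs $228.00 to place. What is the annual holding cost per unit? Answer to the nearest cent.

H ≈ $20.00

Squaring Q* = √(2DS/H) gives Q*² = 2DS/H.
From Q* = √(2DS/H): H = 2DS / Q*² = 2 × 20,800 × 228 / 688.7² = 19.9971.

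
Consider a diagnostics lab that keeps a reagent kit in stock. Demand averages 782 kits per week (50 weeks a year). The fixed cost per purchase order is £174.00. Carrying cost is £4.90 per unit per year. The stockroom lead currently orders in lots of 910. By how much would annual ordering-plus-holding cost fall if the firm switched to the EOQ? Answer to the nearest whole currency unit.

Annual demand D = 782 × 50 = 39,100.
EOQ = √(2DS/H) = √(2 × 39,100 × 174 / 4.9) ≈ 1666.40.
Cost at Q* = (D/Q*)S + (Q*/2)H = √(2DSH) ≈ £8,165.37.
Cost at Q = 910: (39,100/910)×174 + (910/2)×4.9 = £7,476.26 + £2,229.50 = £9,705.76.
Excess = £9,705.76 − £8,165.37 = £1,540.39.

Extra cost ≈ £1,540 per year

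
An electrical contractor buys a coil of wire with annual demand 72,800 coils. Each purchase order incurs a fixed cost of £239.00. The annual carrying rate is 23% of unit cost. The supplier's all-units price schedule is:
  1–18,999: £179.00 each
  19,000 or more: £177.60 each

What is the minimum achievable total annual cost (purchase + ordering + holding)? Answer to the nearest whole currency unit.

TC* ≈ £13,069,050

Holding cost per unit per year at price C is H = 0.23·C.
Evaluate total cost at each tier's feasible EOQ or, if the EOQ is below the tier, at the tier's minimum quantity.
EOQ at £179.00 = 919.4 (feasible in tier 1): TC = 72,800×£179.00 + (72,800/919.4)×239 + (919.4/2)×0.23×£179.00 = £13,069,050.36.
EOQ at £177.60 = 923.0 < 19000, so use break Q=19000: TC = 72,800×£177.60 + (72,800/19000.0)×239 + (19000.0/2)×0.23×£177.60 = £13,318,251.75.
Lowest total cost among the candidates is at Q = 919.4.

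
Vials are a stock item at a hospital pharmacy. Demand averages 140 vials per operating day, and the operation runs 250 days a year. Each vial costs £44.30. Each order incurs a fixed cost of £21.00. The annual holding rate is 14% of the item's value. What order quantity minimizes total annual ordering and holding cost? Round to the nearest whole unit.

Annual demand D = 140 × 250 = 35,000.
Holding cost H = 0.14 × £44.30 = £6.2020 per unit per year.
EOQ = √(2DS / H) = √(2 × 35,000 × 21 / 6.202).
= √(1,470,000 / 6.202) = √237,020.316 ≈ 486.847.

Q* ≈ 487 vials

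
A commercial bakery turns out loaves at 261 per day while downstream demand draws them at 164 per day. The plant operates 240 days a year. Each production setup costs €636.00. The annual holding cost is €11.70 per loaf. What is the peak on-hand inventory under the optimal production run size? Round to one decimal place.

I_max ≈ 1,261.1 loaves

Annual demand D = 164 × 240 = 39,360.
Production build-up factor (1 − d/p) = 1 − 164/261 = 0.3716.
Q* = √(2DS / (H(1 − d/p))) = √(2 × 39,360 × 636 / (11.7 × 0.3716)).
= √(50,065,920 / 4.3483) ≈ 3393.224.
Maximum inventory = Q*(1 − d/p) = 3393.224 × 0.3716 ≈ 1261.083.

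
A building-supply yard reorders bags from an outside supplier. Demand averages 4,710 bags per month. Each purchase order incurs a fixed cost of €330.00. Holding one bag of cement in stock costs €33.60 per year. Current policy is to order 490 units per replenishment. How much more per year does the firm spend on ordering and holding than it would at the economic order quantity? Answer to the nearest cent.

Extra cost ≈ €10,893.28 per year

Annual demand D = 4,710 × 12 = 56,520.
EOQ = √(2DS/H) = √(2 × 56,520 × 330 / 33.6) ≈ 1053.67.
Cost at Q* = (D/Q*)S + (Q*/2)H = √(2DSH) ≈ €35,403.21.
Cost at Q = 490: (56,520/490)×330 + (490/2)×33.6 = €38,064.49 + €8,232.00 = €46,296.49.
Excess = €46,296.49 − €35,403.21 = €10,893.28.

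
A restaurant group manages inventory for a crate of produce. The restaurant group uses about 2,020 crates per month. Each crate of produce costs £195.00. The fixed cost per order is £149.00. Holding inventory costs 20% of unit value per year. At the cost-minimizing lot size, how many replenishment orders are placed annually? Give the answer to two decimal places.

N ≈ 56.32 orders per year

Annual demand D = 2,020 × 12 = 24,240.
Holding cost H = 0.20 × £195.00 = £39.0000 per unit per year.
EOQ = √(2DS/H) = √(2 × 24,240 × 149 / 39) ≈ 430.37.
Orders per year = D / Q* = 24,240 / 430.37 ≈ 56.324.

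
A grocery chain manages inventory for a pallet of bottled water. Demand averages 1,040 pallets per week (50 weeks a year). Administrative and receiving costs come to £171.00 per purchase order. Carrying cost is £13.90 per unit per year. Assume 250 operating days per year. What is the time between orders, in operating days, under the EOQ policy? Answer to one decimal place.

Annual demand D = 1,040 × 50 = 52,000.
Q* = √(2DS/H) = √(2 × 52,000 × 171 / 13.9) ≈ 1131.12.
Cycle time = Q*/D × 250 = 1131.12 / 52,000 × 250 ≈ 5.438 days.

T ≈ 5.4 days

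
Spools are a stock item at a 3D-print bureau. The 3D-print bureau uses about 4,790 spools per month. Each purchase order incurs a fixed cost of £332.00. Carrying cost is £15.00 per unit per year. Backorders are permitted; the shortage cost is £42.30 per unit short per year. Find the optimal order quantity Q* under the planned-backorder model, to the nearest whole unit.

Q* ≈ 1,857 spools

Annual demand D = 4,790 × 12 = 57,480.
With planned backorders, Q* = √(2DS/H) · √((H+B)/B).
√(2DS/H) = √(2 × 57,480 × 332 / 15) = 1595.133.
√((H+B)/B) = √((15+42.3)/42.3) = 1.1639.
Q* ≈ 1856.538.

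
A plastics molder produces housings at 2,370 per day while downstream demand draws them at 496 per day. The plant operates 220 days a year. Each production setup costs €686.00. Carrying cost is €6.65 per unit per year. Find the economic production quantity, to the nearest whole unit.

Q* ≈ 5,336 housings

Annual demand D = 496 × 220 = 109,120.
Production build-up factor (1 − d/p) = 1 − 496/2,370 = 0.7907.
Q* = √(2DS / (H(1 − d/p))) = √(2 × 109,120 × 686 / (6.65 × 0.7907)).
= √(149,712,640 / 5.2583) ≈ 5335.901.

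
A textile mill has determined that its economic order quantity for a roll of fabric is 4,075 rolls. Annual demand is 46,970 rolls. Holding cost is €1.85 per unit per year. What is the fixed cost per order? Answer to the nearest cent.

S ≈ €327.02

Squaring Q* = √(2DS/H) gives Q*² = 2DS/H.
From Q* = √(2DS/H): S = Q*²H / (2D) = 4,075² × 1.85 / (2 × 46,970) = 327.0216.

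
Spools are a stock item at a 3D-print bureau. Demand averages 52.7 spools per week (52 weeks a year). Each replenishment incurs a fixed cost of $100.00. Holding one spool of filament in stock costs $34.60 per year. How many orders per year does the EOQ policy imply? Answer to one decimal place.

N ≈ 21.8 orders per year

Annual demand D = 52.7 × 52 = 2,740.4.
The optimal lot size = √(2DS/H) = √(2 × 2,740.4 × 100 / 34.6) ≈ 125.86.
Orders per year = D / Q* = 2,740.4 / 125.86 ≈ 21.774.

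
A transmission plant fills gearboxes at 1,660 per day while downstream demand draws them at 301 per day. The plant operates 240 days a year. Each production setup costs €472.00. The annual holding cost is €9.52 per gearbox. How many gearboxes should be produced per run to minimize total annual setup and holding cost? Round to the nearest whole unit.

Annual demand D = 301 × 240 = 72,240.
Production build-up factor (1 − d/p) = 1 − 301/1,660 = 0.8187.
Q* = √(2DS / (H(1 − d/p))) = √(2 × 72,240 × 472 / (9.52 × 0.8187)).
= √(68,194,560 / 7.7938) ≈ 2958.017.

Q* ≈ 2,958 gearboxes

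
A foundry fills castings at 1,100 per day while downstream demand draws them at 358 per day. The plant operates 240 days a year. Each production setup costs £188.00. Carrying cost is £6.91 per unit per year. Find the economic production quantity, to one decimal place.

Annual demand D = 358 × 240 = 85,920.
Production build-up factor (1 − d/p) = 1 − 358/1,100 = 0.6745.
Q* = √(2DS / (H(1 − d/p))) = √(2 × 85,920 × 188 / (6.91 × 0.6745)).
= √(32,305,920 / 4.6611) ≈ 2632.670.

Q* ≈ 2,632.7 castings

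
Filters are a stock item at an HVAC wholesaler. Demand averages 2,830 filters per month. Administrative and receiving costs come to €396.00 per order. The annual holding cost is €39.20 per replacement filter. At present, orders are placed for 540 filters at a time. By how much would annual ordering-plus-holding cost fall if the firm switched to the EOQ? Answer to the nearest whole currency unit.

Extra cost ≈ €3,017 per year

Annual demand D = 2,830 × 12 = 33,960.
EOQ = √(2DS/H) = √(2 × 33,960 × 396 / 39.2) ≈ 828.33.
Cost at Q* = (D/Q*)S + (Q*/2)H = √(2DSH) ≈ €32,470.54.
Cost at Q = 540: (33,960/540)×396 + (540/2)×39.2 = €24,904.00 + €10,584.00 = €35,488.00.
Excess = €35,488.00 − €32,470.54 = €3,017.46.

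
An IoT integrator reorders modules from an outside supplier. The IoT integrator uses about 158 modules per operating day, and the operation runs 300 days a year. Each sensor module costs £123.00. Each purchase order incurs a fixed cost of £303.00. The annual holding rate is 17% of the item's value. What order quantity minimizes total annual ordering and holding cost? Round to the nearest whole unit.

Annual demand D = 158 × 300 = 47,400.
Holding cost H = 0.17 × £123.00 = £20.9100 per unit per year.
EOQ = √(2DS / H) = √(2 × 47,400 × 303 / 20.91).
= √(28,724,400 / 20.91) = √1,373,715.9254 ≈ 1172.056.

Q* ≈ 1,172 modules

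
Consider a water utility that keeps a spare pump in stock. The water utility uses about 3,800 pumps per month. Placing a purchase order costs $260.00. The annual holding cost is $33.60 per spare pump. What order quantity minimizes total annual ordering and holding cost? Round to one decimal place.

Annual demand D = 3,800 × 12 = 45,600.
EOQ = √(2DS / H) = √(2 × 45,600 × 260 / 33.6).
= √(23,712,000 / 33.6) = √705,714.2857 ≈ 840.068.

Q* ≈ 840.1 pumps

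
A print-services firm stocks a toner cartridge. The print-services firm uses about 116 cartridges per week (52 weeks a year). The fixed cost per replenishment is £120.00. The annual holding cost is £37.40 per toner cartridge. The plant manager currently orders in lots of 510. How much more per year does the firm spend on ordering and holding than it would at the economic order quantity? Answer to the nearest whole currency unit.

Extra cost ≈ £3,598 per year

Annual demand D = 116 × 52 = 6,032.
EOQ = √(2DS/H) = √(2 × 6,032 × 120 / 37.4) ≈ 196.74.
Cost at Q* = (D/Q*)S + (Q*/2)H = √(2DSH) ≈ £7,358.21.
Cost at Q = 510: (6,032/510)×120 + (510/2)×37.4 = £1,419.29 + £9,537.00 = £10,956.29.
Excess = £10,956.29 − £7,358.21 = £3,598.09.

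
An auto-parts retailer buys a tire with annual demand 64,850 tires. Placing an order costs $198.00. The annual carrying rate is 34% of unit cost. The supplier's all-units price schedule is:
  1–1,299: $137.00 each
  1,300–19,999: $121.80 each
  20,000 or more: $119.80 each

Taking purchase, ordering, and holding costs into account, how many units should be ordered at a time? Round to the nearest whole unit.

Holding cost per unit per year at price C is H = 0.34·C.
For each price level, check whether its EOQ is feasible; otherwise the best quantity at that price is the breakpoint.
EOQ at $137.00 = 742.5 (feasible in tier 1): TC = 64,850×$137.00 + (64,850/742.5)×198 + (742.5/2)×0.34×$137.00 = $8,919,036.16.
EOQ at $121.80 = 787.5 < 1300, so use break Q=1300: TC = 64,850×$121.80 + (64,850/1300.0)×198 + (1300.0/2)×0.34×$121.80 = $7,935,524.95.
EOQ at $119.80 = 794.0 < 20000, so use break Q=20000: TC = 64,850×$119.80 + (64,850/20000.0)×198 + (20000.0/2)×0.34×$119.80 = $8,176,992.01.
Lowest total cost is $7,935,524.95 at Q = 1300.0.

Q* ≈ 1,300 tires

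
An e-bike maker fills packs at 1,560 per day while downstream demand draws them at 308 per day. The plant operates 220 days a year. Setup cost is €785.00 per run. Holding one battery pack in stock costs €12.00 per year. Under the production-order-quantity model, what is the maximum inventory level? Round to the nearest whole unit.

I_max ≈ 2,667 packs

Annual demand D = 308 × 220 = 67,760.
Production build-up factor (1 − d/p) = 1 − 308/1,560 = 0.8026.
Q* = √(2DS / (H(1 − d/p))) = √(2 × 67,760 × 785 / (12 × 0.8026)).
= √(106,383,200 / 9.6308) ≈ 3323.579.
Maximum inventory = Q*(1 − d/p) = 3323.579 × 0.8026 ≈ 2667.385.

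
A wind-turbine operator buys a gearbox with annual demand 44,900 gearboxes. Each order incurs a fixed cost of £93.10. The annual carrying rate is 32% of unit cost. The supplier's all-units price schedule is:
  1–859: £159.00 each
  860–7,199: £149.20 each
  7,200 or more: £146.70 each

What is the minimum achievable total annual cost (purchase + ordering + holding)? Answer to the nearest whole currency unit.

TC* ≈ £6,724,471

Holding cost per unit per year at price C is H = 0.32·C.
Candidates are each tier's EOQ (if it falls in that tier) and each price-break quantity.
EOQ at £159.00 = 405.4 (feasible in tier 1): TC = 44,900×£159.00 + (44,900/405.4)×93.1 + (405.4/2)×0.32×£159.00 = £7,159,724.65.
EOQ at £149.20 = 418.5 < 860, so use break Q=860: TC = 44,900×£149.20 + (44,900/860.0)×93.1 + (860.0/2)×0.32×£149.20 = £6,724,470.61.
EOQ at £146.70 = 422.0 < 7200, so use break Q=7200: TC = 44,900×£146.70 + (44,900/7200.0)×93.1 + (7200.0/2)×0.32×£146.70 = £6,756,408.98.
Lowest total cost among the candidates is at Q = 860.0.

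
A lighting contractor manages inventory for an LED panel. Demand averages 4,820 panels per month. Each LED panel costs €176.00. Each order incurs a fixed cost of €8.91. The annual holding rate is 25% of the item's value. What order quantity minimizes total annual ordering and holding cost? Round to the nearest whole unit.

Annual demand D = 4,820 × 12 = 57,840.
Holding cost H = 0.25 × €176.00 = €44.0000 per unit per year.
EOQ = √(2DS / H) = √(2 × 57,840 × 8.91 / 44).
= √(1,030,708.8 / 44) = √23,425.2 ≈ 153.053.

Q* ≈ 153 panels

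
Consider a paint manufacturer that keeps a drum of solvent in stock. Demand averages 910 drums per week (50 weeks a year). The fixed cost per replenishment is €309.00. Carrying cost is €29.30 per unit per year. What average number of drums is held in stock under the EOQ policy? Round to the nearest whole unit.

Average inventory ≈ 490 drums

Annual demand D = 910 × 50 = 45,500.
Q* = √(2DS/H) = √(2 × 45,500 × 309 / 29.3) ≈ 979.64.
Average inventory = Q*/2 ≈ 979.64 / 2 = 489.820.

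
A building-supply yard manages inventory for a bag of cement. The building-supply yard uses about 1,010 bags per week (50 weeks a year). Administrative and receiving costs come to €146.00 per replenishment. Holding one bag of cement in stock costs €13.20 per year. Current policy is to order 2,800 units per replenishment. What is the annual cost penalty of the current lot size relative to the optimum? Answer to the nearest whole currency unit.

Annual demand D = 1,010 × 50 = 50,500.
EOQ = √(2DS/H) = √(2 × 50,500 × 146 / 13.2) ≈ 1056.94.
Cost at Q* = (D/Q*)S + (Q*/2)H = √(2DSH) ≈ €13,951.60.
Cost at Q = 2,800: (50,500/2,800)×146 + (2,800/2)×13.2 = €2,633.21 + €18,480.00 = €21,113.21.
Excess = €21,113.21 − €13,951.60 = €7,161.61.

Extra cost ≈ €7,162 per year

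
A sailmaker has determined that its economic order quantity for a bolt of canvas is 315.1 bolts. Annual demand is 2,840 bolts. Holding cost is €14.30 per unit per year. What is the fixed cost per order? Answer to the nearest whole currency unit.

S ≈ €250

Invert the EOQ relation Q*² = 2DS/H.
From Q* = √(2DS/H): S = Q*²H / (2D) = 315.1² × 14.3 / (2 × 2,840) = 249.9681.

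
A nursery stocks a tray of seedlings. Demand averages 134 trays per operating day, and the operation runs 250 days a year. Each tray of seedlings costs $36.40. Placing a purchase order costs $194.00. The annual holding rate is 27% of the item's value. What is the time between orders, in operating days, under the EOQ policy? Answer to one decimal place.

T ≈ 8.6 days

Annual demand D = 134 × 250 = 33,500.
Holding cost H = 0.27 × $36.40 = $9.8280 per unit per year.
EOQ = √(2DS/H) = √(2 × 33,500 × 194 / 9.828) ≈ 1150.02.
Cycle time = Q*/D × 250 = 1150.02 / 33,500 × 250 ≈ 8.582 days.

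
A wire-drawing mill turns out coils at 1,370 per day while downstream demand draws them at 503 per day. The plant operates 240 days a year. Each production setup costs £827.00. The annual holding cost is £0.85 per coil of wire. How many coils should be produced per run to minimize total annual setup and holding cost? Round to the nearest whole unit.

Q* ≈ 19,266 coils

Annual demand D = 503 × 240 = 120,720.
Production build-up factor (1 − d/p) = 1 − 503/1,370 = 0.6328.
Q* = √(2DS / (H(1 − d/p))) = √(2 × 120,720 × 827 / (0.85 × 0.6328)).
= √(199,670,880 / 0.5379) ≈ 19266.314.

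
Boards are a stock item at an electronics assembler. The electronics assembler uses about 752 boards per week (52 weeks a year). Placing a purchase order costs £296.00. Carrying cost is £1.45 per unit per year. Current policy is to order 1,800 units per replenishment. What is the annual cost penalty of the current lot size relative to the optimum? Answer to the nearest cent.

Extra cost ≈ £1,941.74 per year

Annual demand D = 752 × 52 = 39,104.
EOQ = √(2DS/H) = √(2 × 39,104 × 296 / 1.45) ≈ 3995.65.
Cost at Q* = (D/Q*)S + (Q*/2)H = √(2DSH) ≈ £5,793.69.
Cost at Q = 1,800: (39,104/1,800)×296 + (1,800/2)×1.45 = £6,430.44 + £1,305.00 = £7,735.44.
Excess = £7,735.44 − £5,793.69 = £1,941.74.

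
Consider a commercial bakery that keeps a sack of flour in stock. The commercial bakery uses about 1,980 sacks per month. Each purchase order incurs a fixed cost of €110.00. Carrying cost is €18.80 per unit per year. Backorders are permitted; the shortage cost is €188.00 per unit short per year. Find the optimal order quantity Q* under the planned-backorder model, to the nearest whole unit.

Q* ≈ 553 sacks

Annual demand D = 1,980 × 12 = 23,760.
With planned backorders, Q* = √(2DS/H) · √((H+B)/B).
√(2DS/H) = √(2 × 23,760 × 110 / 18.8) = 527.297.
√((H+B)/B) = √((18.8+188)/188) = 1.0488.
Q* ≈ 553.034.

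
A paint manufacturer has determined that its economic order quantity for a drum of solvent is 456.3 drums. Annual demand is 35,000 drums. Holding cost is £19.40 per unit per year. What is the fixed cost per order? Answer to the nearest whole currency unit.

S ≈ £58

Squaring Q* = √(2DS/H) gives Q*² = 2DS/H.
From Q* = √(2DS/H): S = Q*²H / (2D) = 456.3² × 19.4 / (2 × 35,000) = 57.7038.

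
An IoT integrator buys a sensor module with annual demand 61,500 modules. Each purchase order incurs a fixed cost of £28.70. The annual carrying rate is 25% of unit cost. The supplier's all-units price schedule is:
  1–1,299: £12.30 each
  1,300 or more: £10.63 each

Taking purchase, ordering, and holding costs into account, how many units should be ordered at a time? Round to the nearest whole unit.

Q* ≈ 1,300 modules

Holding cost per unit per year at price C is H = 0.25·C.
Candidates are each tier's EOQ (if it falls in that tier) and each price-break quantity.
EOQ at £12.30 = 1071.4 (feasible in tier 1): TC = 61,500×£12.30 + (61,500/1071.4)×28.7 + (1071.4/2)×0.25×£12.30 = £759,744.70.
EOQ at £10.63 = 1152.5 < 1300, so use break Q=1300: TC = 61,500×£10.63 + (61,500/1300.0)×28.7 + (1300.0/2)×0.25×£10.63 = £656,830.11.
Lowest total cost is £656,830.11 at Q = 1300.0.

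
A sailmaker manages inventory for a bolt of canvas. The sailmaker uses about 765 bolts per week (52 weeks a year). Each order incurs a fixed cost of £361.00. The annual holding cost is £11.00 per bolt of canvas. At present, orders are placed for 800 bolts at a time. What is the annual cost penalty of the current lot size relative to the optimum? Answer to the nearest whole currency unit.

Extra cost ≈ £4,576 per year

Annual demand D = 765 × 52 = 39,780.
EOQ = √(2DS/H) = √(2 × 39,780 × 361 / 11) ≈ 1615.86.
Cost at Q* = (D/Q*)S + (Q*/2)H = √(2DSH) ≈ £17,774.50.
Cost at Q = 800: (39,780/800)×361 + (800/2)×11 = £17,950.73 + £4,400.00 = £22,350.73.
Excess = £22,350.73 − £17,774.50 = £4,576.23.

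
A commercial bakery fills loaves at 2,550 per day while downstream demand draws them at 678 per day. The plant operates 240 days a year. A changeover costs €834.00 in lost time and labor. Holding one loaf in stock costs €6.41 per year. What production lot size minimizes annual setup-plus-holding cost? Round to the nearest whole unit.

Q* ≈ 7,595 loaves

Annual demand D = 678 × 240 = 162,720.
Production build-up factor (1 − d/p) = 1 − 678/2,550 = 0.7341.
Q* = √(2DS / (H(1 − d/p))) = √(2 × 162,720 × 834 / (6.41 × 0.7341)).
= √(271,416,960 / 4.7057) ≈ 7594.630.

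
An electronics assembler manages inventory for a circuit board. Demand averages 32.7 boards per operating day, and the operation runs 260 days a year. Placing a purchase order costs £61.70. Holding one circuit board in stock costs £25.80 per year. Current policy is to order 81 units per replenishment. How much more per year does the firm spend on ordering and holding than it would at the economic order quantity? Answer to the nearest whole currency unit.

Extra cost ≈ £2,318 per year

Annual demand D = 32.7 × 260 = 8,502.
EOQ = √(2DS/H) = √(2 × 8,502 × 61.7 / 25.8) ≈ 201.65.
Cost at Q* = (D/Q*)S + (Q*/2)H = √(2DSH) ≈ £5,202.69.
Cost at Q = 81: (8,502/81)×61.7 + (81/2)×25.8 = £6,476.21 + £1,044.90 = £7,521.11.
Excess = £7,521.11 − £5,202.69 = £2,318.42.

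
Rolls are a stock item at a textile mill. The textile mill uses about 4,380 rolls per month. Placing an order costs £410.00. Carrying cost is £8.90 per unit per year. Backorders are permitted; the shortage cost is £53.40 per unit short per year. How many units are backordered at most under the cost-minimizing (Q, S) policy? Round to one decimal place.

Annual demand D = 4,380 × 12 = 52,560.
With planned backorders, Q* = √(2DS/H) · √((H+B)/B).
√(2DS/H) = √(2 × 52,560 × 410 / 8.9) = 2200.592.
√((H+B)/B) = √((8.9+53.4)/53.4) = 1.0801.
Q* ≈ 2376.911.
S* = Q* · H/(H+B) = 2376.911 × 8.9/62.3 ≈ 339.559.

S* ≈ 339.6 rolls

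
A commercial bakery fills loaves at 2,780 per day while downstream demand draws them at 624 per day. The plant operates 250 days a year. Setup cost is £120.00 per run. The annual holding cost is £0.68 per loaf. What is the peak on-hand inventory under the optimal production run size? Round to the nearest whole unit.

I_max ≈ 6,535 loaves

Annual demand D = 624 × 250 = 156,000.
Production build-up factor (1 − d/p) = 1 − 624/2,780 = 0.7755.
Q* = √(2DS / (H(1 − d/p))) = √(2 × 156,000 × 120 / (0.68 × 0.7755)).
= √(37,440,000 / 0.5274) ≈ 8425.807.
Maximum inventory = Q*(1 − d/p) = 8425.807 × 0.7755 ≈ 6534.546.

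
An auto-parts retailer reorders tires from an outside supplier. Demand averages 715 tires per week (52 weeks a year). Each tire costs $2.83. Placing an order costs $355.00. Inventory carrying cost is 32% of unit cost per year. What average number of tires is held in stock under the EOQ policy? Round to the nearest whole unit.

Average inventory ≈ 2,700 tires

Annual demand D = 715 × 52 = 37,180.
Holding cost H = 0.32 × $2.83 = $0.9056 per unit per year.
Q* = √(2DS/H) = √(2 × 37,180 × 355 / 0.9056) ≈ 5399.03.
Average inventory = Q*/2 ≈ 5399.03 / 2 = 2699.514.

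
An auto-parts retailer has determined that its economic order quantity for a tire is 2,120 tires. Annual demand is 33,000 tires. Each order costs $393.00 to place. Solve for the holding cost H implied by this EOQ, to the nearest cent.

H ≈ $5.77

Squaring Q* = √(2DS/H) gives Q*² = 2DS/H.
From Q* = √(2DS/H): H = 2DS / Q*² = 2 × 33,000 × 393 / 2,120² = 5.7712.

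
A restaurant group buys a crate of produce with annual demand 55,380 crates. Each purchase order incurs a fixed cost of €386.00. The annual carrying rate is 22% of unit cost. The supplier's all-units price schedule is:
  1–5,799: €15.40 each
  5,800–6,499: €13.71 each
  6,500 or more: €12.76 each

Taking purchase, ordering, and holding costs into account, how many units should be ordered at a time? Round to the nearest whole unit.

Holding cost per unit per year at price C is H = 0.22·C.
Candidates are each tier's EOQ (if it falls in that tier) and each price-break quantity.
EOQ at €15.40 = 3552.3 (feasible in tier 1): TC = 55,380×€15.40 + (55,380/3552.3)×386 + (3552.3/2)×0.22×€15.40 = €864,887.30.
EOQ at €13.71 = 3764.9 < 5800, so use break Q=5800: TC = 55,380×€13.71 + (55,380/5800.0)×386 + (5800.0/2)×0.22×€13.71 = €771,692.41.
EOQ at €12.76 = 3902.5 < 6500, so use break Q=6500: TC = 55,380×€12.76 + (55,380/6500.0)×386 + (6500.0/2)×0.22×€12.76 = €719,060.92.
Lowest total cost is €719,060.92 at Q = 6500.0.

Q* ≈ 6,500 crates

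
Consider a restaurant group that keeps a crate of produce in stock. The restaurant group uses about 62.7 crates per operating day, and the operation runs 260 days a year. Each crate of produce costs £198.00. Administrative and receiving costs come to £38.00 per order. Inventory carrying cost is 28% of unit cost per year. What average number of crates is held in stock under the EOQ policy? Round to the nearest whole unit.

Annual demand D = 62.7 × 260 = 16,302.
Holding cost H = 0.28 × £198.00 = £55.4400 per unit per year.
EOQ = √(2DS/H) = √(2 × 16,302 × 38 / 55.44) ≈ 149.49.
Average inventory = Q*/2 ≈ 149.49 / 2 = 74.746.

Average inventory ≈ 75 crates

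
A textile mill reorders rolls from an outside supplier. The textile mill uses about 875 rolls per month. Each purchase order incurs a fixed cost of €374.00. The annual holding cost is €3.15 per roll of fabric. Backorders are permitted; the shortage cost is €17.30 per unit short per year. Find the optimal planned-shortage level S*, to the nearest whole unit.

S* ≈ 264 rolls

Annual demand D = 875 × 12 = 10,500.
With planned backorders, Q* = √(2DS/H) · √((H+B)/B).
√(2DS/H) = √(2 × 10,500 × 374 / 3.15) = 1579.029.
√((H+B)/B) = √((3.15+17.3)/17.3) = 1.0872.
Q* ≈ 1716.777.
S* = Q* · H/(H+B) = 1716.777 × 3.15/20.45 ≈ 264.442.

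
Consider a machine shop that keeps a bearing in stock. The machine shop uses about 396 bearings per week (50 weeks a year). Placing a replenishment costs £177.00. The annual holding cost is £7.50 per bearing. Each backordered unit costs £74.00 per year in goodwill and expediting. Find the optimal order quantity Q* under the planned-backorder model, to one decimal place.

Q* ≈ 1,014.5 bearings

Annual demand D = 396 × 50 = 19,800.
With planned backorders, Q* = √(2DS/H) · √((H+B)/B).
√(2DS/H) = √(2 × 19,800 × 177 / 7.5) = 966.726.
√((H+B)/B) = √((7.5+74)/74) = 1.0495.
Q* ≈ 1014.534.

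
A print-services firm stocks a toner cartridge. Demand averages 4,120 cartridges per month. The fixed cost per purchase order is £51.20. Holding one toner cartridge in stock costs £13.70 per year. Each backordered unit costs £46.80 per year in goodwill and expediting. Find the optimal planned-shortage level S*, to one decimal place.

Annual demand D = 4,120 × 12 = 49,440.
With planned backorders, Q* = √(2DS/H) · √((H+B)/B).
√(2DS/H) = √(2 × 49,440 × 51.2 / 13.7) = 607.895.
√((H+B)/B) = √((13.7+46.8)/46.8) = 1.1370.
Q* ≈ 691.168.
S* = Q* · H/(H+B) = 691.168 × 13.7/60.5 ≈ 156.512.

S* ≈ 156.5 cartridges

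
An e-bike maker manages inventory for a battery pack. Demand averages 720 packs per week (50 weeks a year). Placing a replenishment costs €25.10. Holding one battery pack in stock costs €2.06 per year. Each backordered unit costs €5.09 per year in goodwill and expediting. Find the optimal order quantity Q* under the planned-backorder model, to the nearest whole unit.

Annual demand D = 720 × 50 = 36,000.
With planned backorders, Q* = √(2DS/H) · √((H+B)/B).
√(2DS/H) = √(2 × 36,000 × 25.1 / 2.06) = 936.633.
√((H+B)/B) = √((2.06+5.09)/5.09) = 1.1852.
Q* ≈ 1110.104.

Q* ≈ 1,110 packs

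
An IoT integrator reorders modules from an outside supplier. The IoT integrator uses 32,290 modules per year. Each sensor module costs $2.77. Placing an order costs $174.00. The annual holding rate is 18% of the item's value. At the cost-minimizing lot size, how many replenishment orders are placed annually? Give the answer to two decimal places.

Holding cost H = 0.18 × $2.77 = $0.4986 per unit per year.
Q* = √(2DS/H) = √(2 × 32,290 × 174 / 0.4986) ≈ 4747.31.
Orders per year = D / Q* = 32,290 / 4747.31 ≈ 6.802.

N ≈ 6.80 orders per year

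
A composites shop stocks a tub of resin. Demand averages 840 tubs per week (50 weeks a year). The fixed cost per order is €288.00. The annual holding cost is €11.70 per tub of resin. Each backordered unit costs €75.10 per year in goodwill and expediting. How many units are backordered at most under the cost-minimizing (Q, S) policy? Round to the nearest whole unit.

S* ≈ 208 tubs

Annual demand D = 840 × 50 = 42,000.
With planned backorders, Q* = √(2DS/H) · √((H+B)/B).
√(2DS/H) = √(2 × 42,000 × 288 / 11.7) = 1437.947.
√((H+B)/B) = √((11.7+75.1)/75.1) = 1.0751.
Q* ≈ 1545.905.
S* = Q* · H/(H+B) = 1545.905 × 11.7/86.8 ≈ 208.377.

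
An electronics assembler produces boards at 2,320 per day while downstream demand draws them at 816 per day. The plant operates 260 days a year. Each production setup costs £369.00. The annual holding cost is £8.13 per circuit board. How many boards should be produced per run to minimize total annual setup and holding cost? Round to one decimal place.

Q* ≈ 5,450.5 boards

Annual demand D = 816 × 260 = 212,160.
Production build-up factor (1 − d/p) = 1 − 816/2,320 = 0.6483.
Q* = √(2DS / (H(1 − d/p))) = √(2 × 212,160 × 369 / (8.13 × 0.6483)).
= √(156,574,080 / 5.2705) ≈ 5450.480.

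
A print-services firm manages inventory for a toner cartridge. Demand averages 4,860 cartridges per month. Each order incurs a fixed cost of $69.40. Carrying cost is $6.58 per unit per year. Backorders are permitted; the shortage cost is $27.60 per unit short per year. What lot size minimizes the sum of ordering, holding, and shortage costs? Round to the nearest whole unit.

Q* ≈ 1,234 cartridges

Annual demand D = 4,860 × 12 = 58,320.
With planned backorders, Q* = √(2DS/H) · √((H+B)/B).
√(2DS/H) = √(2 × 58,320 × 69.4 / 6.58) = 1109.151.
√((H+B)/B) = √((6.58+27.6)/27.6) = 1.1128.
Q* ≈ 1234.304.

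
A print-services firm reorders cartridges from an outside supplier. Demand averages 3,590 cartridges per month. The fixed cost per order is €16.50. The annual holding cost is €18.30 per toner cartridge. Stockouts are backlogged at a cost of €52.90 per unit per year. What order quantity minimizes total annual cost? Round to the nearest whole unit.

Q* ≈ 323 cartridges

Annual demand D = 3,590 × 12 = 43,080.
With planned backorders, Q* = √(2DS/H) · √((H+B)/B).
√(2DS/H) = √(2 × 43,080 × 16.5 / 18.3) = 278.721.
√((H+B)/B) = √((18.3+52.9)/52.9) = 1.1601.
Q* ≈ 323.356.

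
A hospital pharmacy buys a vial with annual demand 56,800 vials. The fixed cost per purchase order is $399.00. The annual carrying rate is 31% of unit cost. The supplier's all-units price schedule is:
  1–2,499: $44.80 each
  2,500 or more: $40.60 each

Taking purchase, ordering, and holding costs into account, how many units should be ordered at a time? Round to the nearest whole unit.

Q* ≈ 2,500 vials

Holding cost per unit per year at price C is H = 0.31·C.
Candidates are each tier's EOQ (if it falls in that tier) and each price-break quantity.
EOQ at $44.80 = 1806.6 (feasible in tier 1): TC = 56,800×$44.80 + (56,800/1806.6)×399 + (1806.6/2)×0.31×$44.80 = $2,569,729.70.
EOQ at $40.60 = 1897.7 < 2500, so use break Q=2500: TC = 56,800×$40.60 + (56,800/2500.0)×399 + (2500.0/2)×0.31×$40.60 = $2,330,877.78.
Lowest total cost is $2,330,877.78 at Q = 2500.0.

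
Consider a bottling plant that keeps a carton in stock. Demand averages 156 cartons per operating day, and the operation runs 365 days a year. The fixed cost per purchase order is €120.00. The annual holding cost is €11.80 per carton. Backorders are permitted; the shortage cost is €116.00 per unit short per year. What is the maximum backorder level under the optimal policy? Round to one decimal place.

S* ≈ 104.3 cartons

Annual demand D = 156 × 365 = 56,940.
With planned backorders, Q* = √(2DS/H) · √((H+B)/B).
√(2DS/H) = √(2 × 56,940 × 120 / 11.8) = 1076.151.
√((H+B)/B) = √((11.8+116)/116) = 1.0496.
Q* ≈ 1129.561.
S* = Q* · H/(H+B) = 1129.561 × 11.8/127.8 ≈ 104.294.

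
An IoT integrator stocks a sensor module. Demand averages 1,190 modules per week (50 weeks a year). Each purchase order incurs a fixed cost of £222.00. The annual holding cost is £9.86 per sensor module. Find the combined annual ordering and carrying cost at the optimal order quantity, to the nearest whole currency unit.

Annual demand D = 1,190 × 50 = 59,500.
Q* = √(2DS/H) = √(2 × 59,500 × 222 / 9.86) ≈ 1636.86.
At the optimum the two cost components are equal, so total cost = 2·(Q*/2)H = Q*·H.
Minimum total = √(2DSH) = √(2 × 59,500 × 222 × 9.86) ≈ 16139.439.

TC* ≈ £16,139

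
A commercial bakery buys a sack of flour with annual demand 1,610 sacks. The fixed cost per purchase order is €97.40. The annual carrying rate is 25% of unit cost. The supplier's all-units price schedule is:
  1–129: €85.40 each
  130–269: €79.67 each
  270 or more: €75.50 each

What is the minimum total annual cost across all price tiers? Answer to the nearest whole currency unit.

TC* ≈ €124,684

Holding cost per unit per year at price C is H = 0.25·C.
For each price level, check whether its EOQ is feasible; otherwise the best quantity at that price is the breakpoint.
EOQ at €85.40 = 121.2 (feasible in tier 1): TC = 1,610×€85.40 + (1,610/121.2)×97.4 + (121.2/2)×0.25×€85.40 = €140,081.65.
EOQ at €79.67 = 125.5 < 130, so use break Q=130: TC = 1,610×€79.67 + (1,610/130.0)×97.4 + (130.0/2)×0.25×€79.67 = €130,769.60.
EOQ at €75.50 = 128.9 < 270, so use break Q=270: TC = 1,610×€75.50 + (1,610/270.0)×97.4 + (270.0/2)×0.25×€75.50 = €124,683.92.
Lowest total cost among the candidates is at Q = 270.0.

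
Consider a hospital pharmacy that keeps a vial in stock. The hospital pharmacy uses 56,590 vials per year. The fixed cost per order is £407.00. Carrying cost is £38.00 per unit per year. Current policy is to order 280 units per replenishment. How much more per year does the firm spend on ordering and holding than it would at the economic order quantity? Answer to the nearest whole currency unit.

Extra cost ≈ £45,739 per year

EOQ = √(2DS/H) = √(2 × 56,590 × 407 / 38) ≈ 1101.01.
Cost at Q* = (D/Q*)S + (Q*/2)H = √(2DSH) ≈ £41,838.28.
Cost at Q = 280: (56,590/280)×407 + (280/2)×38 = £82,257.61 + £5,320.00 = £87,577.61.
Excess = £87,577.61 − £41,838.28 = £45,739.32.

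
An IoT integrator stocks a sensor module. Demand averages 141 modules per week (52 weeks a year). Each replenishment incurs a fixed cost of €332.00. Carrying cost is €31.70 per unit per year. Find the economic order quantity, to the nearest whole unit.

Annual demand D = 141 × 52 = 7,332.
EOQ = √(2DS / H) = √(2 × 7,332 × 332 / 31.7).
= √(4,868,448 / 31.7) = √153,578.8013 ≈ 391.891.

Q* ≈ 392 modules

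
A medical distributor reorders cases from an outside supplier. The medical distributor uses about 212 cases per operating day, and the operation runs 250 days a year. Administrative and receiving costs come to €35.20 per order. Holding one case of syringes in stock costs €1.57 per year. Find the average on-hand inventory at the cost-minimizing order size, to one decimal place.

Average inventory ≈ 770.8 cases

Annual demand D = 212 × 250 = 53,000.
Q* = √(2DS/H) = √(2 × 53,000 × 35.2 / 1.57) ≈ 1541.61.
Average inventory = Q*/2 ≈ 1541.61 / 2 = 770.805.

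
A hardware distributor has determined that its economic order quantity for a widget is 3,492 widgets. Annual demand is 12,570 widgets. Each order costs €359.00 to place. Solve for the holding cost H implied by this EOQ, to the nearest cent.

H ≈ €0.74

The basic EOQ model gives Q* = √(2DS/H); rearrange for the unknown.
From Q* = √(2DS/H): H = 2DS / Q*² = 2 × 12,570 × 359 / 3,492² = 0.7401.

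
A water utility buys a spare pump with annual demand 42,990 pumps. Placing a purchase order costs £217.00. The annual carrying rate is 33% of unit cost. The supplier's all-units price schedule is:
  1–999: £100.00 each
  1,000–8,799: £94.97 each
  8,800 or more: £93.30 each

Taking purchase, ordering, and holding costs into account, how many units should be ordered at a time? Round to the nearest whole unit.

Q* ≈ 1,000 pumps

Holding cost per unit per year at price C is H = 0.33·C.
Candidates are each tier's EOQ (if it falls in that tier) and each price-break quantity.
EOQ at £100.00 = 751.9 (feasible in tier 1): TC = 42,990×£100.00 + (42,990/751.9)×217 + (751.9/2)×0.33×£100.00 = £4,323,813.36.
EOQ at £94.97 = 771.6 < 1000, so use break Q=1000: TC = 42,990×£94.97 + (42,990/1000.0)×217 + (1000.0/2)×0.33×£94.97 = £4,107,759.18.
EOQ at £93.30 = 778.5 < 8800, so use break Q=8800: TC = 42,990×£93.30 + (42,990/8800.0)×217 + (8800.0/2)×0.33×£93.30 = £4,147,498.69.
Lowest total cost is £4,107,759.18 at Q = 1000.0.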